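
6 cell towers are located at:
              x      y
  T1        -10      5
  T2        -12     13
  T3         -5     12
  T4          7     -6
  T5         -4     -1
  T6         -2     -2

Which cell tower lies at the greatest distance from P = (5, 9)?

T2

Since √ is increasing, it suffices to compare squared distances:
|PT1|² = (5−(-10))² + (9−5)² = 225 + 16 = 241
|PT2|² = (5−(-12))² + (9−13)² = 289 + 16 = 305
|PT3|² = (5−(-5))² + (9−12)² = 100 + 9 = 109
|PT4|² = (5−7)² + (9−(-6))² = 4 + 225 = 229
|PT5|² = (5−(-4))² + (9−(-1))² = 81 + 100 = 181
|PT6|² = (5−(-2))² + (9−(-2))² = 49 + 121 = 170
The largest is to T2.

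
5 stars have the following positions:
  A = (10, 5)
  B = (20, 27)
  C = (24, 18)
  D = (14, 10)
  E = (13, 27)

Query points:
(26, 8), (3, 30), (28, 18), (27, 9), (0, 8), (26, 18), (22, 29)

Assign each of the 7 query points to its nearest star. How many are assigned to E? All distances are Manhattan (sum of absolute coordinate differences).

1

(26, 8) — d to each: A:19, B:25, C:12, D:14, E:32 → nearest is C
(3, 30) — d to each: A:32, B:20, C:33, D:31, E:13 → nearest is E
(28, 18) — d to each: A:31, B:17, C:4, D:22, E:24 → nearest is C
(27, 9) — d to each: A:21, B:25, C:12, D:14, E:32 → nearest is C
(0, 8) — d to each: A:13, B:39, C:34, D:16, E:32 → nearest is A
(26, 18) — d to each: A:29, B:15, C:2, D:20, E:22 → nearest is C
(22, 29) — d to each: A:36, B:4, C:13, D:27, E:11 → nearest is B
1 of the 7 points has E as nearest.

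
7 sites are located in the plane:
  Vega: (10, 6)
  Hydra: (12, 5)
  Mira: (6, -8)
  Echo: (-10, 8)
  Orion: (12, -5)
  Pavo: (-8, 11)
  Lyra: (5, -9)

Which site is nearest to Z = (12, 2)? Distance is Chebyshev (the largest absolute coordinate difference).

d(Z, Vega) = max(2, 4) = 4
d(Z, Hydra) = max(0, 3) = 3
d(Z, Mira) = max(6, 10) = 10
d(Z, Echo) = max(22, 6) = 22
d(Z, Orion) = max(0, 7) = 7
d(Z, Pavo) = max(20, 9) = 20
d(Z, Lyra) = max(7, 11) = 11
The smallest is to Hydra, so Z lies in the Voronoi region of Hydra.

Hydra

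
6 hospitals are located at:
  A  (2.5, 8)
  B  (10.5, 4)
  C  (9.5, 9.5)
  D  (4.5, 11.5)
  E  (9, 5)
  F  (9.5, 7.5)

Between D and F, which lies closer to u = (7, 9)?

F

Compare squared distances:
|uD|² = (7−4.5)² + (9−11.5)² = 6.25 + 6.25 = 12.5
|uF|² = (7−9.5)² + (9−7.5)² = 6.25 + 2.25 = 8.5
12.5 > 8.5, so F is closer.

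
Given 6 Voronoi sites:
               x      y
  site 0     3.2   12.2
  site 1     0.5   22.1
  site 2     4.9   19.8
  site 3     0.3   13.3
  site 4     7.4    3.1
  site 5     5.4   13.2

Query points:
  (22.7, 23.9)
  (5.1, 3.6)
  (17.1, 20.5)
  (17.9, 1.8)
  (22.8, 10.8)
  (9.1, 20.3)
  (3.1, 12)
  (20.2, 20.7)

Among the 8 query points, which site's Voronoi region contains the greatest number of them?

(22.7, 23.9) — d² to each: site 0:517.14, site 1:496.08, site 2:333.65, site 3:614.12, site 4:666.73, site 5:413.78 → nearest is site 2
(5.1, 3.6) — d² to each: site 0:77.57, site 1:363.41, site 2:262.48, site 3:117.13, site 4:5.54, site 5:92.25 → nearest is site 4
(17.1, 20.5) — d² to each: site 0:262.1, site 1:278.12, site 2:149.33, site 3:334.08, site 4:396.85, site 5:190.18 → nearest is site 2
(17.9, 1.8) — d² to each: site 0:324.25, site 1:714.85, site 2:493, site 3:442.01, site 4:111.94, site 5:286.21 → nearest is site 4
(22.8, 10.8) — d² to each: site 0:386.12, site 1:624.98, site 2:401.41, site 3:512.5, site 4:296.45, site 5:308.52 → nearest is site 4
(9.1, 20.3) — d² to each: site 0:100.42, site 1:77.2, site 2:17.89, site 3:126.44, site 4:298.73, site 5:64.1 → nearest is site 2
(3.1, 12) — d² to each: site 0:0.05, site 1:108.77, site 2:64.08, site 3:9.53, site 4:97.7, site 5:6.73 → nearest is site 0
(20.2, 20.7) — d² to each: site 0:361.25, site 1:390.05, site 2:234.9, site 3:450.77, site 4:473.6, site 5:275.29 → nearest is site 2
Tally — site 0:1, site 2:4, site 4:3. site 2 captures the most (4).

site 2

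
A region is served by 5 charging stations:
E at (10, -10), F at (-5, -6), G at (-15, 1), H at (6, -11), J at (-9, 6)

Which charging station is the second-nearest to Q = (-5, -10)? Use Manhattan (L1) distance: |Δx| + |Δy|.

d(Q,E) = |-5−10| + |-10−(-10)| = 15 + 0 = 15
d(Q,F) = |-5−(-5)| + |-10−(-6)| = 0 + 4 = 4
d(Q,G) = |-5−(-15)| + |-10−1| = 10 + 11 = 21
d(Q,H) = |-5−6| + |-10−(-11)| = 11 + 1 = 12
d(Q,J) = |-5−(-9)| + |-10−6| = 4 + 16 = 20
Sorted ascending: F, H, E, … — the second-nearest is H.

H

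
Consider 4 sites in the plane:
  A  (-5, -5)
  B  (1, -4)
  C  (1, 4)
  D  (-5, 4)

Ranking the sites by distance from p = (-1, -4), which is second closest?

A

Squared Euclidean distances:
|pA|² = (-1−(-5))² + (-4−(-5))² = 16 + 1 = 17
|pB|² = (-1−1)² + (-4−(-4))² = 4 + 0 = 4
|pC|² = (-1−1)² + (-4−4)² = 4 + 64 = 68
|pD|² = (-1−(-5))² + (-4−4)² = 16 + 64 = 80
Sorted ascending: B, A, C, … — the second-nearest is A.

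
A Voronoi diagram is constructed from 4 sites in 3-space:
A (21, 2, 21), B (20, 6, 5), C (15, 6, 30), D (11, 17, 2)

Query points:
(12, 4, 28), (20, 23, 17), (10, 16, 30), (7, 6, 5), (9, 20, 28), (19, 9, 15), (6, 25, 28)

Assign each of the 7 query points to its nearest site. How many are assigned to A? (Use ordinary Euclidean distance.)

(12, 4, 28) — d² to each: A:134, B:597, C:17, D:846 → nearest is C
(20, 23, 17) — d² to each: A:458, B:433, C:483, D:342 → nearest is D
(10, 16, 30) — d² to each: A:398, B:825, C:125, D:786 → nearest is C
(7, 6, 5) — d² to each: A:468, B:169, C:689, D:146 → nearest is D
(9, 20, 28) — d² to each: A:517, B:846, C:236, D:689 → nearest is C
(19, 9, 15) — d² to each: A:89, B:110, C:250, D:297 → nearest is A
(6, 25, 28) — d² to each: A:803, B:1086, C:446, D:765 → nearest is C
1 of the 7 points has A as nearest.

1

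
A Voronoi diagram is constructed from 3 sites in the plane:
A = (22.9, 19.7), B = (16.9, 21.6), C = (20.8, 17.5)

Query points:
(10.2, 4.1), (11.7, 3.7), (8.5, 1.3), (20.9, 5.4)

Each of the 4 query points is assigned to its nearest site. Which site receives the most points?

C

(10.2, 4.1) — d² to each: A:404.65, B:351.14, C:291.92 → nearest is C
(11.7, 3.7) — d² to each: A:381.44, B:347.45, C:273.25 → nearest is C
(8.5, 1.3) — d² to each: A:545.92, B:482.65, C:413.73 → nearest is C
(20.9, 5.4) — d² to each: A:208.49, B:278.44, C:146.42 → nearest is C
Tally — C:4. C captures the most (4).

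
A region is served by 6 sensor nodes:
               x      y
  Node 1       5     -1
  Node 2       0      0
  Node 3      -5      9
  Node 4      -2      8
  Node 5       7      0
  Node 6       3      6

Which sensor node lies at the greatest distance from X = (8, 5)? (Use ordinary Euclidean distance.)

Node 3

Compare squared distances (the ordering matches that of the actual distances):
d²(X, Node 1) = (8−5)² + (5−(-1))² = 9 + 36 = 45
d²(X, Node 2) = (8−0)² + (5−0)² = 64 + 25 = 89
d²(X, Node 3) = (8−(-5))² + (5−9)² = 169 + 16 = 185
d²(X, Node 4) = (8−(-2))² + (5−8)² = 100 + 9 = 109
d²(X, Node 5) = (8−7)² + (5−0)² = 1 + 25 = 26
d²(X, Node 6) = (8−3)² + (5−6)² = 25 + 1 = 26
The largest is to Node 3.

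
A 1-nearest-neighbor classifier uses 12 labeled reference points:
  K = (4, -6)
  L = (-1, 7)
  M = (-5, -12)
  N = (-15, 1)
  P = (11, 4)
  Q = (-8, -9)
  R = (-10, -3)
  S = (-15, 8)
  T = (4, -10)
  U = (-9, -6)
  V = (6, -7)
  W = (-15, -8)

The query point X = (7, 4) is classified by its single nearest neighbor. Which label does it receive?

Since √ is increasing, it suffices to compare squared distances:
|XK|² = 9 + 100 = 109
|XL|² = 64 + 9 = 73
|XM|² = 144 + 256 = 400
|XN|² = 484 + 9 = 493
|XP|² = 16 + 0 = 16
|XQ|² = 225 + 169 = 394
|XR|² = 289 + 49 = 338
|XS|² = 484 + 16 = 500
|XT|² = 9 + 196 = 205
|XU|² = 256 + 100 = 356
|XV|² = 1 + 121 = 122
|XW|² = 484 + 144 = 628
Minimum is at P.

P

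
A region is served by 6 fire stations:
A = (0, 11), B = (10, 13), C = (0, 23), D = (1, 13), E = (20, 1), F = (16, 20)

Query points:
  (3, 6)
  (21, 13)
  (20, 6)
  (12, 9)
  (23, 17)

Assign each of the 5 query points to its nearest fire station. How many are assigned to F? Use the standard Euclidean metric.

(3, 6) — d² to each: A:34, B:98, C:298, D:53, E:314, F:365 → nearest is A
(21, 13) — d² to each: A:445, B:121, C:541, D:400, E:145, F:74 → nearest is F
(20, 6) — d² to each: A:425, B:149, C:689, D:410, E:25, F:212 → nearest is E
(12, 9) — d² to each: A:148, B:20, C:340, D:137, E:128, F:137 → nearest is B
(23, 17) — d² to each: A:565, B:185, C:565, D:500, E:265, F:58 → nearest is F
2 of the 5 points have F as nearest.

2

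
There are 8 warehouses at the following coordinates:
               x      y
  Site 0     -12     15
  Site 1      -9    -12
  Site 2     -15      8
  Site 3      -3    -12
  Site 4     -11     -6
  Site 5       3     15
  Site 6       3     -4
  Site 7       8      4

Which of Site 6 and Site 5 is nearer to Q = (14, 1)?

Compare squared distances:
d²(Q, Site 6) = (14−3)² + (1−(-4))² = 121 + 25 = 146
d²(Q, Site 5) = (14−3)² + (1−15)² = 121 + 196 = 317
146 < 317, so Site 6 is closer.

Site 6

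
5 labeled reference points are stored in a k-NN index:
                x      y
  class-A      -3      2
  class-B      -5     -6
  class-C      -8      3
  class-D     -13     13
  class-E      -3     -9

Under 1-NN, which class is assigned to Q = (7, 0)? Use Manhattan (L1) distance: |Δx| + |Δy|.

class-A

d(Q, class-A) = |7−(-3)| + |0−2| = 10 + 2 = 12
d(Q, class-B) = |7−(-5)| + |0−(-6)| = 12 + 6 = 18
d(Q, class-C) = |7−(-8)| + |0−3| = 15 + 3 = 18
d(Q, class-D) = |7−(-13)| + |0−13| = 20 + 13 = 33
d(Q, class-E) = |7−(-3)| + |0−(-9)| = 10 + 9 = 19
class-A is nearest.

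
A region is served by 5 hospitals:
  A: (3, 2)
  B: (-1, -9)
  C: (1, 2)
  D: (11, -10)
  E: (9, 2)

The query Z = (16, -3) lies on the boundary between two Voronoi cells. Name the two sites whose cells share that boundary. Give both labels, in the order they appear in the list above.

D and E

Squared distances from Z to each site:
|ZA|² = (16−3)² + (-3−2)² = 169 + 25 = 194
|ZB|² = (16−(-1))² + (-3−(-9))² = 289 + 36 = 325
|ZC|² = (16−1)² + (-3−2)² = 225 + 25 = 250
|ZD|² = (16−11)² + (-3−(-10))² = 25 + 49 = 74
|ZE|² = (16−9)² + (-3−2)² = 49 + 25 = 74
Z is equidistant from D and E (both at squared distance 74), and every other site is strictly farther — so Z lies on the D–E Voronoi edge.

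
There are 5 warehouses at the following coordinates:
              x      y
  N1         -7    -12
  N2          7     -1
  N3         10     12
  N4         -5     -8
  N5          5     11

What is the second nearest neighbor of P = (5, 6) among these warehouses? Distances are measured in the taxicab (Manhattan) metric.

d(P,N1) = |5−(-7)| + |6−(-12)| = 12 + 18 = 30
d(P,N2) = |5−7| + |6−(-1)| = 2 + 7 = 9
d(P,N3) = |5−10| + |6−12| = 5 + 6 = 11
d(P,N4) = |5−(-5)| + |6−(-8)| = 10 + 14 = 24
d(P,N5) = |5−5| + |6−11| = 0 + 5 = 5
Sorted ascending: N5, N2, N3, … — the second-nearest is N2.

N2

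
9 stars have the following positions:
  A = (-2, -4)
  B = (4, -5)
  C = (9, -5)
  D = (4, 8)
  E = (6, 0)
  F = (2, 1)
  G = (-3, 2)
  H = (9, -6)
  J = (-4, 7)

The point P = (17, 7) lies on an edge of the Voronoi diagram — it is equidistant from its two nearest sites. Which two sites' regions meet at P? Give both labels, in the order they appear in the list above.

Squared distances from P to each site:
|PA|² = 361 + 121 = 482
|PB|² = 169 + 144 = 313
|PC|² = 64 + 144 = 208
|PD|² = 169 + 1 = 170
|PE|² = 121 + 49 = 170
|PF|² = 225 + 36 = 261
|PG|² = 400 + 25 = 425
|PH|² = 64 + 169 = 233
|PJ|² = 441 + 0 = 441
P is equidistant from D and E (both at squared distance 170), and every other site is strictly farther — so P lies on the D–E Voronoi edge.

D and E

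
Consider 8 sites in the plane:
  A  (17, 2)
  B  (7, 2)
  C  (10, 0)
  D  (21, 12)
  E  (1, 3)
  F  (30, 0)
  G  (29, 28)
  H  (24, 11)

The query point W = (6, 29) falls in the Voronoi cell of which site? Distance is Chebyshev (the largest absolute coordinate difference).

d(W,A) = max(11, 27) = 27
d(W,B) = max(1, 27) = 27
d(W,C) = max(4, 29) = 29
d(W,D) = max(15, 17) = 17
d(W,E) = max(5, 26) = 26
d(W,F) = max(24, 29) = 29
d(W,G) = max(23, 1) = 23
d(W,H) = max(18, 18) = 18
The smallest is to D, so W lies in the Voronoi region of D.

D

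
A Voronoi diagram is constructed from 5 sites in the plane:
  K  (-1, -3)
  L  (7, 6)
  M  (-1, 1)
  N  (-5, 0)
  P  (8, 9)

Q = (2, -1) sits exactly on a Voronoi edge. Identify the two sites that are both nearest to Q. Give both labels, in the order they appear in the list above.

Squared distances from Q to each site:
|QK|² = (2−(-1))² + (-1−(-3))² = 9 + 4 = 13
|QL|² = (2−7)² + (-1−6)² = 25 + 49 = 74
|QM|² = (2−(-1))² + (-1−1)² = 9 + 4 = 13
|QN|² = (2−(-5))² + (-1−0)² = 49 + 1 = 50
|QP|² = (2−8)² + (-1−9)² = 36 + 100 = 136
Q is equidistant from K and M (both at squared distance 13), and every other site is strictly farther — so Q lies on the K–M Voronoi edge.

K and M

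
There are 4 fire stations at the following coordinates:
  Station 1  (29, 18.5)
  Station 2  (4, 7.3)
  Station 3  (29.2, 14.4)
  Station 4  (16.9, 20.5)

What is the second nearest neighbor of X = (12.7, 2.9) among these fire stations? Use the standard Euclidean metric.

Squared Euclidean distances:
d²(X, Station 1) = 265.69 + 243.36 = 509.05
d²(X, Station 2) = 75.69 + 19.36 = 95.05
d²(X, Station 3) = 272.25 + 132.25 = 404.5
d²(X, Station 4) = 17.64 + 309.76 = 327.4
Sorted ascending: Station 2, Station 4, Station 3, … — the second-nearest is Station 4.

Station 4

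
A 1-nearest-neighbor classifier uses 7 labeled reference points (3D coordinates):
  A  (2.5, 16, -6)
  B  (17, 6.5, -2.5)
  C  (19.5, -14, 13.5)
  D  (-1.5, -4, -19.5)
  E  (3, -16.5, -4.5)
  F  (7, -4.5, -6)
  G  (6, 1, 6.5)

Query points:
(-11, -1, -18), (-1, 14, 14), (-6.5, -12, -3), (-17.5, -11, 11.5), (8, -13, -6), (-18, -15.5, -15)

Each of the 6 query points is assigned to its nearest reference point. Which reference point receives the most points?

E

(-11, -1, -18) — d² to each: A:615.25, B:1080.5, C:2091.5, D:101.5, E:618.5, F:480.25, G:893.25 → nearest is D
(-1, 14, 14) — d² to each: A:416.25, B:652.5, C:1204.5, D:1446.5, E:1288.5, F:806.25, G:274.25 → nearest is G
(-6.5, -12, -3) — d² to each: A:874, B:894.75, C:952.25, D:361.25, E:112.75, F:247.5, G:415.5 → nearest is E
(-17.5, -11, 11.5) — d² to each: A:1435.25, B:1692.5, C:1382, D:1266, E:706.5, F:948.75, G:721.25 → nearest is E
(8, -13, -6) — d² to each: A:871.25, B:473.5, C:513.5, D:353.5, E:39.5, F:73.25, G:356.25 → nearest is E
(-18, -15.5, -15) — d² to each: A:1493.5, B:1865.25, C:2220.75, D:424.75, E:552.25, F:827, G:1310.5 → nearest is D
Tally — D:2, E:3, G:1. E captures the most (3).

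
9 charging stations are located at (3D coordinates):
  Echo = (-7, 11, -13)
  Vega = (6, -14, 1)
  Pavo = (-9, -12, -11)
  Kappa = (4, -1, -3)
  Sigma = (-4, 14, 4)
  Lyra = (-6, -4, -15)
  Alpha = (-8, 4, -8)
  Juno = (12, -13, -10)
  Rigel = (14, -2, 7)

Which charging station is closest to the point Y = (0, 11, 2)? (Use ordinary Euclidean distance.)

Sigma

Compare squared distances (the ordering matches that of the actual distances):
d²(Y, Echo) = (0−(-7))² + (11−11)² + (2−(-13))² = 49 + 0 + 225 = 274
d²(Y, Vega) = (0−6)² + (11−(-14))² + (2−1)² = 36 + 625 + 1 = 662
d²(Y, Pavo) = (0−(-9))² + (11−(-12))² + (2−(-11))² = 81 + 529 + 169 = 779
d²(Y, Kappa) = (0−4)² + (11−(-1))² + (2−(-3))² = 16 + 144 + 25 = 185
d²(Y, Sigma) = (0−(-4))² + (11−14)² + (2−4)² = 16 + 9 + 4 = 29
d²(Y, Lyra) = (0−(-6))² + (11−(-4))² + (2−(-15))² = 36 + 225 + 289 = 550
d²(Y, Alpha) = (0−(-8))² + (11−4)² + (2−(-8))² = 64 + 49 + 100 = 213
d²(Y, Juno) = (0−12)² + (11−(-13))² + (2−(-10))² = 144 + 576 + 144 = 864
d²(Y, Rigel) = (0−14)² + (11−(-2))² + (2−7)² = 196 + 169 + 25 = 390
Minimum is at Sigma.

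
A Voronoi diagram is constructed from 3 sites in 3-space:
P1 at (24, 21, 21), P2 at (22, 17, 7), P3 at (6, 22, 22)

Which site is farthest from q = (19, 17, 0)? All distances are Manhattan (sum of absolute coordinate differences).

d(q,P1) = |19−24| + |17−21| + |0−21| = 5 + 4 + 21 = 30
d(q,P2) = |19−22| + |17−17| + |0−7| = 3 + 0 + 7 = 10
d(q,P3) = |19−6| + |17−22| + |0−22| = 13 + 5 + 22 = 40
The largest is to P3.

P3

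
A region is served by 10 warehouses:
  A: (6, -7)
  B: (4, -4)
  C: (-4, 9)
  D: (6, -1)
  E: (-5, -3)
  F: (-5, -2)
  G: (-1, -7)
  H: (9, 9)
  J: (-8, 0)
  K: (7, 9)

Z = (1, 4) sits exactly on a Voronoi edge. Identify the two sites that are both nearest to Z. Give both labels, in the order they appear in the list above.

C and D

Squared distances from Z to each site:
|ZA|² = (1−6)² + (4−(-7))² = 25 + 121 = 146
|ZB|² = (1−4)² + (4−(-4))² = 9 + 64 = 73
|ZC|² = (1−(-4))² + (4−9)² = 25 + 25 = 50
|ZD|² = (1−6)² + (4−(-1))² = 25 + 25 = 50
|ZE|² = (1−(-5))² + (4−(-3))² = 36 + 49 = 85
|ZF|² = (1−(-5))² + (4−(-2))² = 36 + 36 = 72
|ZG|² = (1−(-1))² + (4−(-7))² = 4 + 121 = 125
|ZH|² = (1−9)² + (4−9)² = 64 + 25 = 89
|ZJ|² = (1−(-8))² + (4−0)² = 81 + 16 = 97
|ZK|² = (1−7)² + (4−9)² = 36 + 25 = 61
Z is equidistant from C and D (both at squared distance 50), and every other site is strictly farther — so Z lies on the C–D Voronoi edge.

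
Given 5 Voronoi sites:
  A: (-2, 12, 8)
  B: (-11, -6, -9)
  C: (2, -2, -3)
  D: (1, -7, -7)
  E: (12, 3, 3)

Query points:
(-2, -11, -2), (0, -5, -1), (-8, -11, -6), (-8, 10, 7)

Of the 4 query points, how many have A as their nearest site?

1

(-2, -11, -2) — d² to each: A:629, B:155, C:98, D:50, E:417 → nearest is D
(0, -5, -1) — d² to each: A:374, B:186, C:17, D:41, E:224 → nearest is C
(-8, -11, -6) — d² to each: A:761, B:43, C:190, D:98, E:677 → nearest is B
(-8, 10, 7) — d² to each: A:41, B:521, C:344, D:566, E:465 → nearest is A
1 of the 4 points has A as nearest.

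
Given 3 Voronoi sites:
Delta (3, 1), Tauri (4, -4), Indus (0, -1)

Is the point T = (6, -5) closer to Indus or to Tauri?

Tauri

Compare squared distances:
d²(T, Indus) = (6−0)² + (-5−(-1))² = 36 + 16 = 52
d²(T, Tauri) = (6−4)² + (-5−(-4))² = 4 + 1 = 5
52 > 5, so Tauri is closer.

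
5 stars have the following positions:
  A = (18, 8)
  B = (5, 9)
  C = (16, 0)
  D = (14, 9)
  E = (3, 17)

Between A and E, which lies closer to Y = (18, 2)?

Compare squared distances:
|YA|² = (18−18)² + (2−8)² = 0 + 36 = 36
|YE|² = (18−3)² + (2−17)² = 225 + 225 = 450
36 < 450, so A is closer.

A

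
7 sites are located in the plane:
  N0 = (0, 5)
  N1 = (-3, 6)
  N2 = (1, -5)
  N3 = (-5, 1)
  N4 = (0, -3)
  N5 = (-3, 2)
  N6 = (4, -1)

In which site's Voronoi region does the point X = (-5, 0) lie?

Squared Euclidean distances:
|XN0|² = (-5−0)² + (0−5)² = 25 + 25 = 50
|XN1|² = (-5−(-3))² + (0−6)² = 4 + 36 = 40
|XN2|² = (-5−1)² + (0−(-5))² = 36 + 25 = 61
|XN3|² = (-5−(-5))² + (0−1)² = 0 + 1 = 1
|XN4|² = (-5−0)² + (0−(-3))² = 25 + 9 = 34
|XN5|² = (-5−(-3))² + (0−2)² = 4 + 4 = 8
|XN6|² = (-5−4)² + (0−(-1))² = 81 + 1 = 82
The smallest is to N3, so X lies in the Voronoi region of N3.

N3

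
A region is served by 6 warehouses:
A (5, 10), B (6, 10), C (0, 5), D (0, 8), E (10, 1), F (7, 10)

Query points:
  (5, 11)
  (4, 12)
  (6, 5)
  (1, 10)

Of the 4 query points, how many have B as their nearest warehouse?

(5, 11) — d² to each: A:1, B:2, C:61, D:34, E:125, F:5 → nearest is A
(4, 12) — d² to each: A:5, B:8, C:65, D:32, E:157, F:13 → nearest is A
(6, 5) — d² to each: A:26, B:25, C:36, D:45, E:32, F:26 → nearest is B
(1, 10) — d² to each: A:16, B:25, C:26, D:5, E:162, F:36 → nearest is D
1 of the 4 points has B as nearest.

1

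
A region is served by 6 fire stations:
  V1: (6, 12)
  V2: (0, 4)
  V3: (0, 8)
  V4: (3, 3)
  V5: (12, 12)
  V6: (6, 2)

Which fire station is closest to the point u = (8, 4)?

V6

Compare squared distances (the ordering matches that of the actual distances):
|uV1|² = (8−6)² + (4−12)² = 4 + 64 = 68
|uV2|² = (8−0)² + (4−4)² = 64 + 0 = 64
|uV3|² = (8−0)² + (4−8)² = 64 + 16 = 80
|uV4|² = (8−3)² + (4−3)² = 25 + 1 = 26
|uV5|² = (8−12)² + (4−12)² = 16 + 64 = 80
|uV6|² = (8−6)² + (4−2)² = 4 + 4 = 8
V6 is nearest.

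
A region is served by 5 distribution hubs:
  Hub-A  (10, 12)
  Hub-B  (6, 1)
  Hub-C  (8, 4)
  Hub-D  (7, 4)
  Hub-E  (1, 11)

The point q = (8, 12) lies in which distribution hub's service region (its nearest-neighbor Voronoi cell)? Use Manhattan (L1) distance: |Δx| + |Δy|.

d(q, Hub-A) = |8−10| + |12−12| = 2 + 0 = 2
d(q, Hub-B) = |8−6| + |12−1| = 2 + 11 = 13
d(q, Hub-C) = |8−8| + |12−4| = 0 + 8 = 8
d(q, Hub-D) = |8−7| + |12−4| = 1 + 8 = 9
d(q, Hub-E) = |8−1| + |12−11| = 7 + 1 = 8
Minimum is at Hub-A.

Hub-A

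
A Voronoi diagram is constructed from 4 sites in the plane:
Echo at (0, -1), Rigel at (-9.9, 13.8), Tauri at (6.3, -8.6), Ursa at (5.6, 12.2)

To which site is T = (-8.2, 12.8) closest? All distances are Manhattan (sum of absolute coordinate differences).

d(T, Echo) = |-8.2−0| + |12.8−(-1)| = 8.2 + 13.8 = 22
d(T, Rigel) = |-8.2−(-9.9)| + |12.8−13.8| = 1.7 + 1 = 2.7
d(T, Tauri) = |-8.2−6.3| + |12.8−(-8.6)| = 14.5 + 21.4 = 35.9
d(T, Ursa) = |-8.2−5.6| + |12.8−12.2| = 13.8 + 0.6 = 14.4
The smallest is to Rigel, so T lies in the Voronoi region of Rigel.

Rigel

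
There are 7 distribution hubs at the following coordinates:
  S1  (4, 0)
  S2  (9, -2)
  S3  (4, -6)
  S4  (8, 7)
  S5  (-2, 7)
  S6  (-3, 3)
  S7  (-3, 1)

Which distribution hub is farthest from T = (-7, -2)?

S4

Since √ is increasing, it suffices to compare squared distances:
|TS1|² = (-7−4)² + (-2−0)² = 121 + 4 = 125
|TS2|² = (-7−9)² + (-2−(-2))² = 256 + 0 = 256
|TS3|² = (-7−4)² + (-2−(-6))² = 121 + 16 = 137
|TS4|² = (-7−8)² + (-2−7)² = 225 + 81 = 306
|TS5|² = (-7−(-2))² + (-2−7)² = 25 + 81 = 106
|TS6|² = (-7−(-3))² + (-2−3)² = 16 + 25 = 41
|TS7|² = (-7−(-3))² + (-2−1)² = 16 + 9 = 25
The largest is to S4.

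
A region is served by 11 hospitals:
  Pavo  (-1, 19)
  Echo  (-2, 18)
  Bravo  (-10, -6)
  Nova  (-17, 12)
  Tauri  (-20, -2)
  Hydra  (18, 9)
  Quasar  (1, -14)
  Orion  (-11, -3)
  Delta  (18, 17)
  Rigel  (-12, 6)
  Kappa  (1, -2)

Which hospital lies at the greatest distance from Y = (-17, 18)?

Quasar

Compare squared distances (the ordering matches that of the actual distances):
d²(Y, Pavo) = (-17−(-1))² + (18−19)² = 256 + 1 = 257
d²(Y, Echo) = (-17−(-2))² + (18−18)² = 225 + 0 = 225
d²(Y, Bravo) = (-17−(-10))² + (18−(-6))² = 49 + 576 = 625
d²(Y, Nova) = (-17−(-17))² + (18−12)² = 0 + 36 = 36
d²(Y, Tauri) = (-17−(-20))² + (18−(-2))² = 9 + 400 = 409
d²(Y, Hydra) = (-17−18)² + (18−9)² = 1225 + 81 = 1306
d²(Y, Quasar) = (-17−1)² + (18−(-14))² = 324 + 1024 = 1348
d²(Y, Orion) = (-17−(-11))² + (18−(-3))² = 36 + 441 = 477
d²(Y, Delta) = (-17−18)² + (18−17)² = 1225 + 1 = 1226
d²(Y, Rigel) = (-17−(-12))² + (18−6)² = 25 + 144 = 169
d²(Y, Kappa) = (-17−1)² + (18−(-2))² = 324 + 400 = 724
The largest is to Quasar.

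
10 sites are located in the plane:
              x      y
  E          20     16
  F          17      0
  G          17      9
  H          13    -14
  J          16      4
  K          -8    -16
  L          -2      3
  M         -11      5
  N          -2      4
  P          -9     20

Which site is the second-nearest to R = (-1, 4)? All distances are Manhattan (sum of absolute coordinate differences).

L

d(R,E) = 21 + 12 = 33
d(R,F) = 18 + 4 = 22
d(R,G) = 18 + 5 = 23
d(R,H) = 14 + 18 = 32
d(R,J) = 17 + 0 = 17
d(R,K) = 7 + 20 = 27
d(R,L) = 1 + 1 = 2
d(R,M) = 10 + 1 = 11
d(R,N) = 1 + 0 = 1
d(R,P) = 8 + 16 = 24
Sorted ascending: N, L, M, … — the second-nearest is L.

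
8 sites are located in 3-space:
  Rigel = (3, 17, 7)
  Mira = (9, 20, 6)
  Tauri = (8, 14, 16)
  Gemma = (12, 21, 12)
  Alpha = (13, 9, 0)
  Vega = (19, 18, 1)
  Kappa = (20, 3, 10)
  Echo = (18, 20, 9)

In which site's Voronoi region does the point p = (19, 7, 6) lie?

Squared Euclidean distances:
d²(p, Rigel) = (19−3)² + (7−17)² + (6−7)² = 256 + 100 + 1 = 357
d²(p, Mira) = (19−9)² + (7−20)² + (6−6)² = 100 + 169 + 0 = 269
d²(p, Tauri) = (19−8)² + (7−14)² + (6−16)² = 121 + 49 + 100 = 270
d²(p, Gemma) = (19−12)² + (7−21)² + (6−12)² = 49 + 196 + 36 = 281
d²(p, Alpha) = (19−13)² + (7−9)² + (6−0)² = 36 + 4 + 36 = 76
d²(p, Vega) = (19−19)² + (7−18)² + (6−1)² = 0 + 121 + 25 = 146
d²(p, Kappa) = (19−20)² + (7−3)² + (6−10)² = 1 + 16 + 16 = 33
d²(p, Echo) = (19−18)² + (7−20)² + (6−9)² = 1 + 169 + 9 = 179
Minimum is at Kappa.

Kappa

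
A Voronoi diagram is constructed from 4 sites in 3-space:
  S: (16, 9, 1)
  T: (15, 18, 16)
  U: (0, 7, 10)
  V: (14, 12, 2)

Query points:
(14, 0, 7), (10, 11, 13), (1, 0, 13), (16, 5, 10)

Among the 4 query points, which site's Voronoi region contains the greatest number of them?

S

(14, 0, 7) — d² to each: S:121, T:406, U:254, V:169 → nearest is S
(10, 11, 13) — d² to each: S:184, T:83, U:125, V:138 → nearest is T
(1, 0, 13) — d² to each: S:450, T:529, U:59, V:434 → nearest is U
(16, 5, 10) — d² to each: S:97, T:206, U:260, V:117 → nearest is S
Tally — S:2, T:1, U:1. S captures the most (2).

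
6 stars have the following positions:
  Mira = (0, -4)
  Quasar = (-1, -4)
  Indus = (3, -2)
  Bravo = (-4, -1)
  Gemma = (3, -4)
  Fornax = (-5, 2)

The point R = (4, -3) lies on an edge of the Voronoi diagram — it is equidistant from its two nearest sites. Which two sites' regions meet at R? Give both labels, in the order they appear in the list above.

Indus and Gemma

Squared distances from R to each site:
d²(R, Mira) = (4−0)² + (-3−(-4))² = 16 + 1 = 17
d²(R, Quasar) = (4−(-1))² + (-3−(-4))² = 25 + 1 = 26
d²(R, Indus) = (4−3)² + (-3−(-2))² = 1 + 1 = 2
d²(R, Bravo) = (4−(-4))² + (-3−(-1))² = 64 + 4 = 68
d²(R, Gemma) = (4−3)² + (-3−(-4))² = 1 + 1 = 2
d²(R, Fornax) = (4−(-5))² + (-3−2)² = 81 + 25 = 106
R is equidistant from Indus and Gemma (both at squared distance 2), and every other site is strictly farther — so R lies on the Indus–Gemma Voronoi edge.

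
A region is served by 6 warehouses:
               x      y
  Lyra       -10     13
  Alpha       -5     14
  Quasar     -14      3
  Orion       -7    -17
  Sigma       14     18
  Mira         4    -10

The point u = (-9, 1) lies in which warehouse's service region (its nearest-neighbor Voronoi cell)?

Since √ is increasing, it suffices to compare squared distances:
d²(u, Lyra) = (-9−(-10))² + (1−13)² = 1 + 144 = 145
d²(u, Alpha) = (-9−(-5))² + (1−14)² = 16 + 169 = 185
d²(u, Quasar) = (-9−(-14))² + (1−3)² = 25 + 4 = 29
d²(u, Orion) = (-9−(-7))² + (1−(-17))² = 4 + 324 = 328
d²(u, Sigma) = (-9−14)² + (1−18)² = 529 + 289 = 818
d²(u, Mira) = (-9−4)² + (1−(-10))² = 169 + 121 = 290
Quasar is nearest.

Quasar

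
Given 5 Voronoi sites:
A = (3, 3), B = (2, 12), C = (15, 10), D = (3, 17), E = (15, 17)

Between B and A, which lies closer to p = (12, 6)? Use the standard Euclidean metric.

A

Compare squared distances:
|pB|² = (12−2)² + (6−12)² = 100 + 36 = 136
|pA|² = (12−3)² + (6−3)² = 81 + 9 = 90
136 > 90, so A is closer.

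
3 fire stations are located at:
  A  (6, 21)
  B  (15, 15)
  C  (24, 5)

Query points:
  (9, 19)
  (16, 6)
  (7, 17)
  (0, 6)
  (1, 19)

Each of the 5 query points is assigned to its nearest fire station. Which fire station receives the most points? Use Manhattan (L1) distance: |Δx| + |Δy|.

A

(9, 19) — d to each: A:5, B:10, C:29 → nearest is A
(16, 6) — d to each: A:25, B:10, C:9 → nearest is C
(7, 17) — d to each: A:5, B:10, C:29 → nearest is A
(0, 6) — d to each: A:21, B:24, C:25 → nearest is A
(1, 19) — d to each: A:7, B:18, C:37 → nearest is A
Tally — A:4, C:1. A captures the most (4).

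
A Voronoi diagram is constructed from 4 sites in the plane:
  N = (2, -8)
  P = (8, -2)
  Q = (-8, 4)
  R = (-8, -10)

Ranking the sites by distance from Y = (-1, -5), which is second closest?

Compare squared distances (the ordering matches that of the actual distances):
|YN|² = (-1−2)² + (-5−(-8))² = 9 + 9 = 18
|YP|² = (-1−8)² + (-5−(-2))² = 81 + 9 = 90
|YQ|² = (-1−(-8))² + (-5−4)² = 49 + 81 = 130
|YR|² = (-1−(-8))² + (-5−(-10))² = 49 + 25 = 74
Sorted ascending: N, R, P, … — the second-nearest is R.

R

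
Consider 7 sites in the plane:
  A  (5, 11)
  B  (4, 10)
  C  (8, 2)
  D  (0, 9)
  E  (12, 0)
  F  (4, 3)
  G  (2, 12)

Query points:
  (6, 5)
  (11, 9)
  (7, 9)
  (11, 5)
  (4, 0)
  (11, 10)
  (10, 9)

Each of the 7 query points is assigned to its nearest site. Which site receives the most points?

A

(6, 5) — d² to each: A:37, B:29, C:13, D:52, E:61, F:8, G:65 → nearest is F
(11, 9) — d² to each: A:40, B:50, C:58, D:121, E:82, F:85, G:90 → nearest is A
(7, 9) — d² to each: A:8, B:10, C:50, D:49, E:106, F:45, G:34 → nearest is A
(11, 5) — d² to each: A:72, B:74, C:18, D:137, E:26, F:53, G:130 → nearest is C
(4, 0) — d² to each: A:122, B:100, C:20, D:97, E:64, F:9, G:148 → nearest is F
(11, 10) — d² to each: A:37, B:49, C:73, D:122, E:101, F:98, G:85 → nearest is A
(10, 9) — d² to each: A:29, B:37, C:53, D:100, E:85, F:72, G:73 → nearest is A
Tally — A:4, C:1, F:2. A captures the most (4).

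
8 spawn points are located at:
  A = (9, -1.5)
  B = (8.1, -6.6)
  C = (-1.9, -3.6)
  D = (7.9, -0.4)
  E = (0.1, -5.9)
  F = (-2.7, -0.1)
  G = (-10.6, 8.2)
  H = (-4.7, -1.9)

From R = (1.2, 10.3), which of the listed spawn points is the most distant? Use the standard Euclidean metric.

Squared Euclidean distances:
|RA|² = 60.84 + 139.24 = 200.08
|RB|² = 47.61 + 285.61 = 333.22
|RC|² = 9.61 + 193.21 = 202.82
|RD|² = 44.89 + 114.49 = 159.38
|RE|² = 1.21 + 262.44 = 263.65
|RF|² = 15.21 + 108.16 = 123.37
|RG|² = 139.24 + 4.41 = 143.65
|RH|² = 34.81 + 148.84 = 183.65
The largest is to B.

B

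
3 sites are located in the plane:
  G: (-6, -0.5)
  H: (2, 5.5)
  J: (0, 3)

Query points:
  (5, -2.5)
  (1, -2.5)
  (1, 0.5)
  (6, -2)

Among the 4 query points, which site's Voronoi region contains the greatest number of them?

(5, -2.5) — d² to each: G:125, H:73, J:55.25 → nearest is J
(1, -2.5) — d² to each: G:53, H:65, J:31.25 → nearest is J
(1, 0.5) — d² to each: G:50, H:26, J:7.25 → nearest is J
(6, -2) — d² to each: G:146.25, H:72.25, J:61 → nearest is J
Tally — J:4. J captures the most (4).

J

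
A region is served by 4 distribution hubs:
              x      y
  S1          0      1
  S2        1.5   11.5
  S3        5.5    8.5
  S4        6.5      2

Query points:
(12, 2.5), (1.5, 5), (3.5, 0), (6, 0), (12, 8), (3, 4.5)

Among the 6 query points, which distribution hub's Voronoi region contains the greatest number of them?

(12, 2.5) — d² to each: S1:146.25, S2:191.25, S3:78.25, S4:30.5 → nearest is S4
(1.5, 5) — d² to each: S1:18.25, S2:42.25, S3:28.25, S4:34 → nearest is S1
(3.5, 0) — d² to each: S1:13.25, S2:136.25, S3:76.25, S4:13 → nearest is S4
(6, 0) — d² to each: S1:37, S2:152.5, S3:72.5, S4:4.25 → nearest is S4
(12, 8) — d² to each: S1:193, S2:122.5, S3:42.5, S4:66.25 → nearest is S3
(3, 4.5) — d² to each: S1:21.25, S2:51.25, S3:22.25, S4:18.5 → nearest is S4
Tally — S1:1, S3:1, S4:4. S4 captures the most (4).

S4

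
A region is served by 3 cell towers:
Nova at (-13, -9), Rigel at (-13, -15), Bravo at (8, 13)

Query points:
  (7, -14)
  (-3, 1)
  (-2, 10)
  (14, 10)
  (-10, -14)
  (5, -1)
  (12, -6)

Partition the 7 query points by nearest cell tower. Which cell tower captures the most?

Bravo

(7, -14) — d² to each: Nova:425, Rigel:401, Bravo:730 → nearest is Rigel
(-3, 1) — d² to each: Nova:200, Rigel:356, Bravo:265 → nearest is Nova
(-2, 10) — d² to each: Nova:482, Rigel:746, Bravo:109 → nearest is Bravo
(14, 10) — d² to each: Nova:1090, Rigel:1354, Bravo:45 → nearest is Bravo
(-10, -14) — d² to each: Nova:34, Rigel:10, Bravo:1053 → nearest is Rigel
(5, -1) — d² to each: Nova:388, Rigel:520, Bravo:205 → nearest is Bravo
(12, -6) — d² to each: Nova:634, Rigel:706, Bravo:377 → nearest is Bravo
Tally — Nova:1, Rigel:2, Bravo:4. Bravo captures the most (4).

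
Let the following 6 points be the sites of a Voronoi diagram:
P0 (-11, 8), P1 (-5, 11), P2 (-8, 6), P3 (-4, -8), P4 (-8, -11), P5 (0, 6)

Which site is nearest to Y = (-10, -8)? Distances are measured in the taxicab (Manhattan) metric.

d(Y,P0) = |-10−(-11)| + |-8−8| = 1 + 16 = 17
d(Y,P1) = |-10−(-5)| + |-8−11| = 5 + 19 = 24
d(Y,P2) = |-10−(-8)| + |-8−6| = 2 + 14 = 16
d(Y,P3) = |-10−(-4)| + |-8−(-8)| = 6 + 0 = 6
d(Y,P4) = |-10−(-8)| + |-8−(-11)| = 2 + 3 = 5
d(Y,P5) = |-10−0| + |-8−6| = 10 + 14 = 24
The smallest is to P4, so Y lies in the Voronoi region of P4.

P4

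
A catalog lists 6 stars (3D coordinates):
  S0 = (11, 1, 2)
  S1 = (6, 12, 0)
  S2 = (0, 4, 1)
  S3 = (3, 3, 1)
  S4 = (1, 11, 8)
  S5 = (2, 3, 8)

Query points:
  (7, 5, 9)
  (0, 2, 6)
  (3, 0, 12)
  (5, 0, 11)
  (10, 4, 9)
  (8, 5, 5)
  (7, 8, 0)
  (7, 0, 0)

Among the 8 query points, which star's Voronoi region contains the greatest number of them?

S5

(7, 5, 9) — d² to each: S0:81, S1:131, S2:114, S3:84, S4:73, S5:30 → nearest is S5
(0, 2, 6) — d² to each: S0:138, S1:172, S2:29, S3:35, S4:86, S5:9 → nearest is S5
(3, 0, 12) — d² to each: S0:165, S1:297, S2:146, S3:130, S4:141, S5:26 → nearest is S5
(5, 0, 11) — d² to each: S0:118, S1:266, S2:141, S3:113, S4:146, S5:27 → nearest is S5
(10, 4, 9) — d² to each: S0:59, S1:161, S2:164, S3:114, S4:131, S5:66 → nearest is S0
(8, 5, 5) — d² to each: S0:34, S1:78, S2:81, S3:45, S4:94, S5:49 → nearest is S0
(7, 8, 0) — d² to each: S0:69, S1:17, S2:66, S3:42, S4:109, S5:114 → nearest is S1
(7, 0, 0) — d² to each: S0:21, S1:145, S2:66, S3:26, S4:221, S5:98 → nearest is S0
Tally — S0:3, S1:1, S5:4. S5 captures the most (4).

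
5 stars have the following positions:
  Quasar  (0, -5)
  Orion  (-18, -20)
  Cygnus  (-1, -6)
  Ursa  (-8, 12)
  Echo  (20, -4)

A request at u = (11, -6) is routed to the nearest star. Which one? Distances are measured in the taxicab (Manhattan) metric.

Echo

d(u, Quasar) = 11 + 1 = 12
d(u, Orion) = 29 + 14 = 43
d(u, Cygnus) = 12 + 0 = 12
d(u, Ursa) = 19 + 18 = 37
d(u, Echo) = 9 + 2 = 11
Minimum is at Echo.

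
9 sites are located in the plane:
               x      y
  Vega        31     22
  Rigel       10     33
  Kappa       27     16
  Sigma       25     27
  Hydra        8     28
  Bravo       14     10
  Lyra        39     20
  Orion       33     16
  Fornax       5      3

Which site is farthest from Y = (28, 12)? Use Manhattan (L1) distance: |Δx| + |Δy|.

d(Y, Vega) = 3 + 10 = 13
d(Y, Rigel) = 18 + 21 = 39
d(Y, Kappa) = 1 + 4 = 5
d(Y, Sigma) = 3 + 15 = 18
d(Y, Hydra) = 20 + 16 = 36
d(Y, Bravo) = 14 + 2 = 16
d(Y, Lyra) = 11 + 8 = 19
d(Y, Orion) = 5 + 4 = 9
d(Y, Fornax) = 23 + 9 = 32
The largest is to Rigel.

Rigel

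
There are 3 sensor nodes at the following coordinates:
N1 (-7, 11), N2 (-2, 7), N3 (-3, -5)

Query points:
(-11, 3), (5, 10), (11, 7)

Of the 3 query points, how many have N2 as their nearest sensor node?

2

(-11, 3) — d² to each: N1:80, N2:97, N3:128 → nearest is N1
(5, 10) — d² to each: N1:145, N2:58, N3:289 → nearest is N2
(11, 7) — d² to each: N1:340, N2:169, N3:340 → nearest is N2
2 of the 3 points have N2 as nearest.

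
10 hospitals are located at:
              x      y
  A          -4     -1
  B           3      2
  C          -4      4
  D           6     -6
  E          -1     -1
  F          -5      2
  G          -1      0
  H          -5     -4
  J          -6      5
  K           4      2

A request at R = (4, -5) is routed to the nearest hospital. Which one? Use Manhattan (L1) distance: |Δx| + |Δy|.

D

d(R,A) = 8 + 4 = 12
d(R,B) = 1 + 7 = 8
d(R,C) = 8 + 9 = 17
d(R,D) = 2 + 1 = 3
d(R,E) = 5 + 4 = 9
d(R,F) = 9 + 7 = 16
d(R,G) = 5 + 5 = 10
d(R,H) = 9 + 1 = 10
d(R,J) = 10 + 10 = 20
d(R,K) = 0 + 7 = 7
D is nearest.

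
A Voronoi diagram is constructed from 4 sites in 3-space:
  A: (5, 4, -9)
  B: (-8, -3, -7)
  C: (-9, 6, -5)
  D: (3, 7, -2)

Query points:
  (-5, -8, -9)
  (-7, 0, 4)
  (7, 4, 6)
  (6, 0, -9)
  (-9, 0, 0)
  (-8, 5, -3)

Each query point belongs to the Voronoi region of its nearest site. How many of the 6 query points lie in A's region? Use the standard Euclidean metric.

1

(-5, -8, -9) — d² to each: A:244, B:38, C:228, D:338 → nearest is B
(-7, 0, 4) — d² to each: A:329, B:131, C:121, D:185 → nearest is C
(7, 4, 6) — d² to each: A:229, B:443, C:381, D:89 → nearest is D
(6, 0, -9) — d² to each: A:17, B:209, C:277, D:107 → nearest is A
(-9, 0, 0) — d² to each: A:293, B:59, C:61, D:197 → nearest is B
(-8, 5, -3) — d² to each: A:206, B:80, C:6, D:126 → nearest is C
1 of the 6 points has A as nearest.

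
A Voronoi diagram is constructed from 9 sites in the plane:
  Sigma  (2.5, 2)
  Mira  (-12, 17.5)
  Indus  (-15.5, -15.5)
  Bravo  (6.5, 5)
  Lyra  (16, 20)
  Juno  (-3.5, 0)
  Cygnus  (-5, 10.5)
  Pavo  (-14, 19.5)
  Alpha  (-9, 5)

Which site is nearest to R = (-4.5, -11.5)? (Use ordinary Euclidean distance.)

Since √ is increasing, it suffices to compare squared distances:
d²(R, Sigma) = (-4.5−2.5)² + (-11.5−2)² = 49 + 182.25 = 231.25
d²(R, Mira) = (-4.5−(-12))² + (-11.5−17.5)² = 56.25 + 841 = 897.25
d²(R, Indus) = (-4.5−(-15.5))² + (-11.5−(-15.5))² = 121 + 16 = 137
d²(R, Bravo) = (-4.5−6.5)² + (-11.5−5)² = 121 + 272.25 = 393.25
d²(R, Lyra) = (-4.5−16)² + (-11.5−20)² = 420.25 + 992.25 = 1412.5
d²(R, Juno) = (-4.5−(-3.5))² + (-11.5−0)² = 1 + 132.25 = 133.25
d²(R, Cygnus) = (-4.5−(-5))² + (-11.5−10.5)² = 0.25 + 484 = 484.25
d²(R, Pavo) = (-4.5−(-14))² + (-11.5−19.5)² = 90.25 + 961 = 1051.25
d²(R, Alpha) = (-4.5−(-9))² + (-11.5−5)² = 20.25 + 272.25 = 292.5
The smallest is to Juno, so R lies in the Voronoi region of Juno.

Juno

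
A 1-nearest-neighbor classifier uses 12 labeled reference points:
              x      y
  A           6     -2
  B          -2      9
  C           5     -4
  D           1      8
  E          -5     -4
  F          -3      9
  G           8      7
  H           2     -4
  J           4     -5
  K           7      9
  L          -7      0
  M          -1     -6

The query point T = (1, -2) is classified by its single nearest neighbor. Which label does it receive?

H

Compare squared distances (the ordering matches that of the actual distances):
|TA|² = (1−6)² + (-2−(-2))² = 25 + 0 = 25
|TB|² = (1−(-2))² + (-2−9)² = 9 + 121 = 130
|TC|² = (1−5)² + (-2−(-4))² = 16 + 4 = 20
|TD|² = (1−1)² + (-2−8)² = 0 + 100 = 100
|TE|² = (1−(-5))² + (-2−(-4))² = 36 + 4 = 40
|TF|² = (1−(-3))² + (-2−9)² = 16 + 121 = 137
|TG|² = (1−8)² + (-2−7)² = 49 + 81 = 130
|TH|² = (1−2)² + (-2−(-4))² = 1 + 4 = 5
|TJ|² = (1−4)² + (-2−(-5))² = 9 + 9 = 18
|TK|² = (1−7)² + (-2−9)² = 36 + 121 = 157
|TL|² = (1−(-7))² + (-2−0)² = 64 + 4 = 68
|TM|² = (1−(-1))² + (-2−(-6))² = 4 + 16 = 20
Minimum is at H.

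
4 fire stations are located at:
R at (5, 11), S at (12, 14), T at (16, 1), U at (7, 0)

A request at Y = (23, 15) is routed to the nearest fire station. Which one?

Squared Euclidean distances:
|YR|² = 324 + 16 = 340
|YS|² = 121 + 1 = 122
|YT|² = 49 + 196 = 245
|YU|² = 256 + 225 = 481
The smallest is to S, so Y lies in the Voronoi region of S.

S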